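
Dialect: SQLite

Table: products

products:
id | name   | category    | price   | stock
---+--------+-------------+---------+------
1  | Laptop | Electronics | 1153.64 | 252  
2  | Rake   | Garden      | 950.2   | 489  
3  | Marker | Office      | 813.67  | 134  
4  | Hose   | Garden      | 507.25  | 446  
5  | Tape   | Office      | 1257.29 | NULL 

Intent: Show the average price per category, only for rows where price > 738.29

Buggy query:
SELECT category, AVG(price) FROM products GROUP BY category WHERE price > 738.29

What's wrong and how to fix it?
Bug: WHERE cannot follow GROUP BY

Fix: Move the WHERE clause before GROUP BY

Corrected query:
SELECT category, AVG(price) FROM products WHERE price > 738.29 GROUP BY category

Result:
category    | AVG(price)
------------+-----------
Electronics | 1153.64   
Garden      | 950.2     
Office      | 1035.48   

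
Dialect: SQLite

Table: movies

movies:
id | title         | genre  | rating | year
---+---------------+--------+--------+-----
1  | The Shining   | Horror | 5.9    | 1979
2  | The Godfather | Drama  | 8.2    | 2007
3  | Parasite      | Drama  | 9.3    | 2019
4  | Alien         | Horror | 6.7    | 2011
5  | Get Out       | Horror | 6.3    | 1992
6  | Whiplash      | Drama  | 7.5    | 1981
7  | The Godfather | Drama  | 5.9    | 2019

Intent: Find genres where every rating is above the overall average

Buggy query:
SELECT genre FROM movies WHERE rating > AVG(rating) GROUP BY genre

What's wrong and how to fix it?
Bug: AVG() is an aggregate; it can't sit directly in WHERE

Fix: Use a subquery for AVG and a HAVING MIN(...) filter so the condition holds for every row in the group

Corrected query:
SELECT genre FROM movies GROUP BY genre HAVING MIN(rating) > (SELECT AVG(rating) FROM movies)

Result:
(no rows)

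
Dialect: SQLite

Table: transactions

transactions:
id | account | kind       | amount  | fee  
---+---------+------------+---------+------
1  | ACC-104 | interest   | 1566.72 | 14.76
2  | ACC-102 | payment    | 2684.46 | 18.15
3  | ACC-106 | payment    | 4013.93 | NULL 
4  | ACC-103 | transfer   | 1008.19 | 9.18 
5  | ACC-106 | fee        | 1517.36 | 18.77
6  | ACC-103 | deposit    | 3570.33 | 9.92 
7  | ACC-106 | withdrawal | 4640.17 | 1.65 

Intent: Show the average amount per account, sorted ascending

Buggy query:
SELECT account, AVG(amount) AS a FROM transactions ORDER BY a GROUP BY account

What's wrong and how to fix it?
Bug: GROUP BY must precede ORDER BY

Fix: Move ORDER BY to the end, after GROUP BY

Corrected query:
SELECT account, AVG(amount) AS a FROM transactions GROUP BY account ORDER BY a

Result:
account | a          
--------+------------
ACC-104 | 1566.72    
ACC-103 | 2289.26    
ACC-102 | 2684.46    
ACC-106 | 3390.486667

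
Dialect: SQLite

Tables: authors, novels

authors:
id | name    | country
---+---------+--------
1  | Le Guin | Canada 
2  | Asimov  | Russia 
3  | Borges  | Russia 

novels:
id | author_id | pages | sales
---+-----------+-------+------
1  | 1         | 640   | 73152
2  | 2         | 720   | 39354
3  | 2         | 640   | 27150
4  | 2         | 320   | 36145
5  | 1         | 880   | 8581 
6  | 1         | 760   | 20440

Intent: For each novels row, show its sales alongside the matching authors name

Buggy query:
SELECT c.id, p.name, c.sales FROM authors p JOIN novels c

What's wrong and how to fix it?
Bug: Missing join condition: each novels row is matched to all authors rows instead of just its own

Fix: Add ON c.author_id = p.id to the JOIN

Corrected query:
SELECT c.id, p.name, c.sales FROM authors p JOIN novels c ON c.author_id = p.id

Result:
id | name    | sales
---+---------+------
1  | Le Guin | 73152
2  | Asimov  | 39354
3  | Asimov  | 27150
4  | Asimov  | 36145
5  | Le Guin | 8581 
6  | Le Guin | 20440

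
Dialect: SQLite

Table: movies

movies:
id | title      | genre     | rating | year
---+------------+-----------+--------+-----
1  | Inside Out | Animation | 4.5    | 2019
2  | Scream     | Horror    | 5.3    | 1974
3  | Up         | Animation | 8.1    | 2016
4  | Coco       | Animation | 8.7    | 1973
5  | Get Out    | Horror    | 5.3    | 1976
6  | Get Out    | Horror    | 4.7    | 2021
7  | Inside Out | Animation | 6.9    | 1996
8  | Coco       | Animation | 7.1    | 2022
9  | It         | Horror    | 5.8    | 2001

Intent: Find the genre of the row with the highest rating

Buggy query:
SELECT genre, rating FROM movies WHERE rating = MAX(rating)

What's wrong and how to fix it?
Bug: WHERE is evaluated per row; an aggregate over the whole table isn't defined there

Fix: Use a subquery: WHERE rating = (SELECT MAX(rating) FROM movies)

Corrected query:
SELECT genre, rating FROM movies WHERE rating = (SELECT MAX(rating) FROM movies)

Result:
genre     | rating
----------+-------
Animation | 8.7   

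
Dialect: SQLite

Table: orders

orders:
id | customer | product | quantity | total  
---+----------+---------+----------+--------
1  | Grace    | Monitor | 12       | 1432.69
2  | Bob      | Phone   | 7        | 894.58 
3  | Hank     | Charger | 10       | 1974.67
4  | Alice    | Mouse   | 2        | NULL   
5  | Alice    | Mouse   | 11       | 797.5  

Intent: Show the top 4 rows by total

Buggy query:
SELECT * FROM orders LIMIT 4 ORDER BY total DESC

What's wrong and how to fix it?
Bug: ORDER BY cannot follow LIMIT; LIMIT is the final clause

Fix: Sort with ORDER BY, then apply LIMIT

Corrected query:
SELECT * FROM orders ORDER BY total DESC LIMIT 4

Result:
id | customer | product | quantity | total  
---+----------+---------+----------+--------
3  | Hank     | Charger | 10       | 1974.67
1  | Grace    | Monitor | 12       | 1432.69
2  | Bob      | Phone   | 7        | 894.58 
5  | Alice    | Mouse   | 11       | 797.5  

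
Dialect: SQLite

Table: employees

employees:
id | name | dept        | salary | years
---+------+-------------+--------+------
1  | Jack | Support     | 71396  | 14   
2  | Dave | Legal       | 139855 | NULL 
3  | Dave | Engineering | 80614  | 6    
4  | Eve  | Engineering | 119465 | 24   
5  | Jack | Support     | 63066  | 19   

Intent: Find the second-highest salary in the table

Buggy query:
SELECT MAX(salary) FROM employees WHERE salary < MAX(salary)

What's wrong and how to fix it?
Bug: MAX(salary) on the right of the comparison is an aggregate-in-WHERE error

Fix: Compute the overall MAX in a subquery, then take MAX of rows below it

Corrected query:
SELECT MAX(salary) FROM employees WHERE salary < (SELECT MAX(salary) FROM employees)

Result:
MAX(salary)
-----------
119465     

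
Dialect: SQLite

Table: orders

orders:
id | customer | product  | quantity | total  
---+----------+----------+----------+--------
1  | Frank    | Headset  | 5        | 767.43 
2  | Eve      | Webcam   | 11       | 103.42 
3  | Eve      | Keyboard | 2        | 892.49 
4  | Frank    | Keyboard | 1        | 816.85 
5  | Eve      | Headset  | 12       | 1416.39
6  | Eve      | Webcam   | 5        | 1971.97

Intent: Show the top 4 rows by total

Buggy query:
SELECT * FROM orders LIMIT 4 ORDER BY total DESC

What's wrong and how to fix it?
Bug: LIMIT must come after ORDER BY

Fix: Swap the clauses: ORDER BY first, then LIMIT

Corrected query:
SELECT * FROM orders ORDER BY total DESC LIMIT 4

Result:
id | customer | product  | quantity | total  
---+----------+----------+----------+--------
6  | Eve      | Webcam   | 5        | 1971.97
5  | Eve      | Headset  | 12       | 1416.39
3  | Eve      | Keyboard | 2        | 892.49 
4  | Frank    | Keyboard | 1        | 816.85 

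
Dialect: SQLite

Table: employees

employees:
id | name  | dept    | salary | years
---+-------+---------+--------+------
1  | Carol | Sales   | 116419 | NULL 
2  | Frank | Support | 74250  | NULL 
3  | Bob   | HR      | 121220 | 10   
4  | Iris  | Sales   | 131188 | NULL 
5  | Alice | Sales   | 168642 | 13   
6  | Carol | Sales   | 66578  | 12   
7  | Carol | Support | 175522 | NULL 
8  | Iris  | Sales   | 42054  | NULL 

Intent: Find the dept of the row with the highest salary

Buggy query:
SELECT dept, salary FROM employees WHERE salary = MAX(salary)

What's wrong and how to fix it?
Bug: WHERE is evaluated per row; an aggregate over the whole table isn't defined there

Fix: Use a subquery: WHERE salary = (SELECT MAX(salary) FROM employees)

Corrected query:
SELECT dept, salary FROM employees WHERE salary = (SELECT MAX(salary) FROM employees)

Result:
dept    | salary
--------+-------
Support | 175522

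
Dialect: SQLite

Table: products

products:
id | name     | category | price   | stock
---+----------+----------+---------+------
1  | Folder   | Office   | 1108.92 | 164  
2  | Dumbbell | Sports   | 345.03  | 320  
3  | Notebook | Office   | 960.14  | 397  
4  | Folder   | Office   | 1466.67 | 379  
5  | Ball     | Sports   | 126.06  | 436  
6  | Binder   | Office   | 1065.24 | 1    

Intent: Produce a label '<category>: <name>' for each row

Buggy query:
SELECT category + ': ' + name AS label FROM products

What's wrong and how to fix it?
Bug: SQLite uses || for string concatenation; + coerces text to numbers (yielding 0)

Fix: Replace + with || to concatenate text

Corrected query:
SELECT category || ': ' || name AS label FROM products

Result:
label           
----------------
Office: Folder  
Sports: Dumbbell
Office: Notebook
Office: Folder  
Sports: Ball    
Office: Binder  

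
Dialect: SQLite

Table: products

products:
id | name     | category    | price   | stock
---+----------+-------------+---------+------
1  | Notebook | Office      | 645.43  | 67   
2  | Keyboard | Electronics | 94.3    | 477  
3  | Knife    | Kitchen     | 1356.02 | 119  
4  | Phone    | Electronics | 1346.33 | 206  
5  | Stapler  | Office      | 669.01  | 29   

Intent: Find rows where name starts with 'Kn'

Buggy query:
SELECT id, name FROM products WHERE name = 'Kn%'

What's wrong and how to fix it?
Bug: Wildcards only work with LIKE; '=' treats '%' as a literal character

Fix: Use LIKE for wildcard pattern matching

Corrected query:
SELECT id, name FROM products WHERE name LIKE 'Kn%'

Result:
id | name 
---+------
3  | Knife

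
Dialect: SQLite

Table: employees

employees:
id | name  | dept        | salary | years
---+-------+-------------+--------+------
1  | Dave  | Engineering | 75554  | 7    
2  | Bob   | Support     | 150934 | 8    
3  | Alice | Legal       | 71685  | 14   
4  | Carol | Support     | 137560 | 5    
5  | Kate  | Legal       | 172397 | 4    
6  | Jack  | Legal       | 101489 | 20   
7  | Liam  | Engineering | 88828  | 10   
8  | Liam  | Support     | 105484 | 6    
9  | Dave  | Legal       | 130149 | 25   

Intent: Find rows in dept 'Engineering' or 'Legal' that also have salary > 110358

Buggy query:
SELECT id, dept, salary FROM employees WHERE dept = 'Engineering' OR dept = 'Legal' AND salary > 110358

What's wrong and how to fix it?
Bug: Without parentheses, AND is evaluated before OR, so the salary filter only applies to the 'Legal' branch

Fix: Add parentheses around the OR so the AND applies to both alternatives

Corrected query:
SELECT id, dept, salary FROM employees WHERE (dept = 'Engineering' OR dept = 'Legal') AND salary > 110358

Result:
id | dept  | salary
---+-------+-------
5  | Legal | 172397
9  | Legal | 130149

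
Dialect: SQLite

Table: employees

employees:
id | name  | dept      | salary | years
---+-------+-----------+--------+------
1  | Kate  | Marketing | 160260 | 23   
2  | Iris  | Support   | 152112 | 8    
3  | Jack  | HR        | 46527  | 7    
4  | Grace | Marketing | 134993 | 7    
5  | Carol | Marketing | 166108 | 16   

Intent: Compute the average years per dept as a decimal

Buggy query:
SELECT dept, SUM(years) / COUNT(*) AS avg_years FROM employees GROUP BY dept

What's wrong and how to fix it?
Bug: Both operands are integers, so '/' performs integer division and truncates

Fix: Multiply by 1.0 (or CAST to REAL) to force floating-point division

Corrected query:
SELECT dept, SUM(years) * 1.0 / COUNT(*) AS avg_years FROM employees GROUP BY dept

Result:
dept      | avg_years
----------+----------
HR        | 7        
Marketing | 15.333333
Support   | 8        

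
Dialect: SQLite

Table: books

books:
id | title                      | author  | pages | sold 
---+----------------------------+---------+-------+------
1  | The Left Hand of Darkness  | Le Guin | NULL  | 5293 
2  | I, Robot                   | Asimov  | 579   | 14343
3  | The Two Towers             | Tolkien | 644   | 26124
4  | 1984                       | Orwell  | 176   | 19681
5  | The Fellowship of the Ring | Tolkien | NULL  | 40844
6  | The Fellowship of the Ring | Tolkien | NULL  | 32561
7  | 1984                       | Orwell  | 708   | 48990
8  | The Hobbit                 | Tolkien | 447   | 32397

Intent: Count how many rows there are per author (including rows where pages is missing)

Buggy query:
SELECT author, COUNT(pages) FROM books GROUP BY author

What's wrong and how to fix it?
Bug: COUNT(column) counts non-NULL values only; rows with NULL pages aren't counted

Fix: Use COUNT(*) to count all rows regardless of NULL

Corrected query:
SELECT author, COUNT(*) FROM books GROUP BY author

Result:
author  | COUNT(*)
--------+---------
Asimov  | 1       
Le Guin | 1       
Orwell  | 2       
Tolkien | 4       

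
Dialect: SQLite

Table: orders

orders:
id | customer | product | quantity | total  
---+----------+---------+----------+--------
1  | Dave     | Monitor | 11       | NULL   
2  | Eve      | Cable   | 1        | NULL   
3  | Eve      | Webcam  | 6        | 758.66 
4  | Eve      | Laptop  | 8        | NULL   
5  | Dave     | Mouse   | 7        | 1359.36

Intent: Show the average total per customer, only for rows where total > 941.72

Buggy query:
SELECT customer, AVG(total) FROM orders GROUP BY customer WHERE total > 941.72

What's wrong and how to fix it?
Bug: WHERE cannot follow GROUP BY

Fix: Move the WHERE clause before GROUP BY

Corrected query:
SELECT customer, AVG(total) FROM orders WHERE total > 941.72 GROUP BY customer

Result:
customer | AVG(total)
---------+-----------
Dave     | 1359.36   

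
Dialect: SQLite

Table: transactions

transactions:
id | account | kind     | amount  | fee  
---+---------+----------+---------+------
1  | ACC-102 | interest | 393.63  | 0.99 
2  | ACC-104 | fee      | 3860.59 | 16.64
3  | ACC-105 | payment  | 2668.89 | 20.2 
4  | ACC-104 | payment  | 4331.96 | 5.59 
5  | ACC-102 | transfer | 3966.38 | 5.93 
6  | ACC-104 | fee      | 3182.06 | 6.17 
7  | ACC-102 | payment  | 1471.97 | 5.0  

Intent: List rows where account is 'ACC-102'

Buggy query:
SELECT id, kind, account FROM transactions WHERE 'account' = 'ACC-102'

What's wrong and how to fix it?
Bug: Single quotes denote string literals in SQL; the column name is being compared as a constant string

Fix: Remove the quotes around the column name (or use double quotes for an identifier)

Corrected query:
SELECT id, kind, account FROM transactions WHERE account = 'ACC-102'

Result:
id | kind     | account
---+----------+--------
1  | interest | ACC-102
5  | transfer | ACC-102
7  | payment  | ACC-102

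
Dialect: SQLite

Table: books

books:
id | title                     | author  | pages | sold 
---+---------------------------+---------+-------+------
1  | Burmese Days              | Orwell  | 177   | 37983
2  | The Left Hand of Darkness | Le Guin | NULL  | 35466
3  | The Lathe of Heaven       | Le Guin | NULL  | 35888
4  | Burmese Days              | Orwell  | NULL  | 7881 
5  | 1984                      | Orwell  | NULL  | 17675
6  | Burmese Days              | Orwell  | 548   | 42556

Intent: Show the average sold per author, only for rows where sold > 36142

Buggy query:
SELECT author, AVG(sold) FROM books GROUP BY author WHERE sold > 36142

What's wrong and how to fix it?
Bug: Row-level WHERE must come before GROUP BY in the clause order

Fix: Move the WHERE clause before GROUP BY

Corrected query:
SELECT author, AVG(sold) FROM books WHERE sold > 36142 GROUP BY author

Result:
author | AVG(sold)
-------+----------
Orwell | 40269.5  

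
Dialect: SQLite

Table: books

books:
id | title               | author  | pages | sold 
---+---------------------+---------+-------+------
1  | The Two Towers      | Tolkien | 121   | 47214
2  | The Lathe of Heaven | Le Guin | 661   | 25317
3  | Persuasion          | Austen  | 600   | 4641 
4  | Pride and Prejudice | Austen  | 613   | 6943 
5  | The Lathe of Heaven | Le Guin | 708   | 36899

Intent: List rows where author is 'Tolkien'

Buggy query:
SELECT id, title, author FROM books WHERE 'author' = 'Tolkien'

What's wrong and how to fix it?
Bug: Single quotes denote string literals in SQL; the column name is being compared as a constant string

Fix: Remove the quotes around the column name (or use double quotes for an identifier)

Corrected query:
SELECT id, title, author FROM books WHERE author = 'Tolkien'

Result:
id | title          | author 
---+----------------+--------
1  | The Two Towers | Tolkien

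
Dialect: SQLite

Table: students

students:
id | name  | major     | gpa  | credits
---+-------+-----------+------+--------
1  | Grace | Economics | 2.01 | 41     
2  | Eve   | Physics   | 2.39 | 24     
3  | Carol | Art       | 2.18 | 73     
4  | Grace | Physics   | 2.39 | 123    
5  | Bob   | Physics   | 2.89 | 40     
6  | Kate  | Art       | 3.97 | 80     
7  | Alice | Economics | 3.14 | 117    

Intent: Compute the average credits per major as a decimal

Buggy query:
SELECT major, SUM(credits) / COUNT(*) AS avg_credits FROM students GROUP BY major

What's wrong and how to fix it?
Bug: Both operands are integers, so '/' performs integer division and truncates

Fix: Multiply by 1.0 (or CAST to REAL) to force floating-point division

Corrected query:
SELECT major, SUM(credits) * 1.0 / COUNT(*) AS avg_credits FROM students GROUP BY major

Result:
major     | avg_credits
----------+------------
Art       | 76.5       
Economics | 79         
Physics   | 62.333333  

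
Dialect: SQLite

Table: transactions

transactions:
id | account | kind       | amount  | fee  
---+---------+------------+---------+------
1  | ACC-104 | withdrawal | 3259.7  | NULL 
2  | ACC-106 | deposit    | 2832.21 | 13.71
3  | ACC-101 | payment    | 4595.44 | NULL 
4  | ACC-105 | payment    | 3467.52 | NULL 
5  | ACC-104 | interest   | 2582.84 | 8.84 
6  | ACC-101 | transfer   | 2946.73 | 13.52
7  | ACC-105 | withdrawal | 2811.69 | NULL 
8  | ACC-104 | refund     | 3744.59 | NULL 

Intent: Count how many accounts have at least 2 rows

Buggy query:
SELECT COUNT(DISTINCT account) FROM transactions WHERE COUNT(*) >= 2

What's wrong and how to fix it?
Bug: COUNT(*) cannot appear in WHERE; the per-group count doesn't exist yet

Fix: Group first with HAVING COUNT(*) >= 2, then COUNT the resulting groups

Corrected query:
SELECT COUNT(*) FROM (SELECT account FROM transactions GROUP BY account HAVING COUNT(*) >= 2)

Result:
COUNT(*)
--------
3       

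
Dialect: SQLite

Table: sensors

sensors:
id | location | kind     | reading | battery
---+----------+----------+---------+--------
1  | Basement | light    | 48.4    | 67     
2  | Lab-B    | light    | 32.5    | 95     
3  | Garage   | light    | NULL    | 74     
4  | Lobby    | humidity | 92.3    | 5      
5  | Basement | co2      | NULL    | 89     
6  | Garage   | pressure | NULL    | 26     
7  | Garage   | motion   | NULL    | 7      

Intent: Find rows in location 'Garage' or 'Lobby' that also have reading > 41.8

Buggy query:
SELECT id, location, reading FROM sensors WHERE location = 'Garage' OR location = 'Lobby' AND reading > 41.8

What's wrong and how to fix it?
Bug: AND binds tighter than OR, so this parses as location = 'Garage' OR (location = 'Lobby' AND reading > 41.8)

Fix: Group the OR with parentheses (or use IN), then AND the threshold

Corrected query:
SELECT id, location, reading FROM sensors WHERE (location = 'Garage' OR location = 'Lobby') AND reading > 41.8

Result:
id | location | reading
---+----------+--------
4  | Lobby    | 92.3   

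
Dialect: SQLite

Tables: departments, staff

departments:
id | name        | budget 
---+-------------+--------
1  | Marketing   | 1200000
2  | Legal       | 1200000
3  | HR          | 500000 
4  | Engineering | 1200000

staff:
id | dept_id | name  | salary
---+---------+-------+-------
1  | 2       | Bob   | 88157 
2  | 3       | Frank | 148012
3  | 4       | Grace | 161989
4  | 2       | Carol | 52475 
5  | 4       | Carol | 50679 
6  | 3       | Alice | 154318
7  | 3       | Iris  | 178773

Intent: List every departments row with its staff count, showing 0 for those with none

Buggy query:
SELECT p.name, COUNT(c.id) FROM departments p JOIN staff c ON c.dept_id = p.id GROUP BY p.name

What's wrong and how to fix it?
Bug: An inner join excludes parents with zero children

Fix: Switch to LEFT JOIN to retain unmatched parent rows

Corrected query:
SELECT p.name, COUNT(c.id) FROM departments p LEFT JOIN staff c ON c.dept_id = p.id GROUP BY p.name

Result:
name        | COUNT(c.id)
------------+------------
Engineering | 2          
HR          | 3          
Legal       | 2          
Marketing   | 0          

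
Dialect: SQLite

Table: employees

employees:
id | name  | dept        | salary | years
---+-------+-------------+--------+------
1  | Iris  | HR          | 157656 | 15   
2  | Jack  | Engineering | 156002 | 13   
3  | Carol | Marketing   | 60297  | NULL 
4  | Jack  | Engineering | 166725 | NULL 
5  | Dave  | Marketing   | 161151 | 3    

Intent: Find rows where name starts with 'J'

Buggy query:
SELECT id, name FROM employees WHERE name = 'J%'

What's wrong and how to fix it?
Bug: Wildcards only work with LIKE; '=' treats '%' as a literal character

Fix: Replace '=' with LIKE so 'J%' is treated as a pattern

Corrected query:
SELECT id, name FROM employees WHERE name LIKE 'J%'

Result:
id | name
---+-----
2  | Jack
4  | Jack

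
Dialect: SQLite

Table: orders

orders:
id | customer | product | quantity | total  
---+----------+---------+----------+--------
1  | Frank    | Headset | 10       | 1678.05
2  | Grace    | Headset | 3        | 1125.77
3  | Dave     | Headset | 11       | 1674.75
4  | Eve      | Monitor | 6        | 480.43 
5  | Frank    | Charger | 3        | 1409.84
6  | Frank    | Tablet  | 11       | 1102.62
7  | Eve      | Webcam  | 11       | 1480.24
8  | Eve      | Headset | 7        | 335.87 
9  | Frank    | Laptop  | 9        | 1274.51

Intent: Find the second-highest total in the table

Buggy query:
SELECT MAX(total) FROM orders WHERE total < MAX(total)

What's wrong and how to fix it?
Bug: The inner MAX is an aggregate inside WHERE, which is not allowed

Fix: Put the inner MAX in a scalar subquery

Corrected query:
SELECT MAX(total) FROM orders WHERE total < (SELECT MAX(total) FROM orders)

Result:
MAX(total)
----------
1674.75   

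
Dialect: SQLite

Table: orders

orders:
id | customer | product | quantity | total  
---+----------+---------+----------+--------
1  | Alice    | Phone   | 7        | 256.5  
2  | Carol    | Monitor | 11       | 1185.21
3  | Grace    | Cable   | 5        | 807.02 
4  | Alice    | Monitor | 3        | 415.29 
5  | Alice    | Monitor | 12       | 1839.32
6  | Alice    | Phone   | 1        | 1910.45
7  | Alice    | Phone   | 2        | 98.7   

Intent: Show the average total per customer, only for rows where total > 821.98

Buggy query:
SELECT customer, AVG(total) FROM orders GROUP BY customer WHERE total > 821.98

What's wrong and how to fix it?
Bug: Row-level WHERE must come before GROUP BY in the clause order

Fix: Place WHERE between FROM and GROUP BY

Corrected query:
SELECT customer, AVG(total) FROM orders WHERE total > 821.98 GROUP BY customer

Result:
customer | AVG(total)
---------+-----------
Alice    | 1874.885  
Carol    | 1185.21   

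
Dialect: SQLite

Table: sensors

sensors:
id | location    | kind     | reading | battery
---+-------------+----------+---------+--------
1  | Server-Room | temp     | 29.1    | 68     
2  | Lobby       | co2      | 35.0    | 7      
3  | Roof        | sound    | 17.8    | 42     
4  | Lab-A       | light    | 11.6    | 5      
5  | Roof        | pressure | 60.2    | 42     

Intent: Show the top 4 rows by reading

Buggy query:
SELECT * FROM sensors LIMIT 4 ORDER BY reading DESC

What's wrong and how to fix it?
Bug: LIMIT must come after ORDER BY

Fix: Swap the clauses: ORDER BY first, then LIMIT

Corrected query:
SELECT * FROM sensors ORDER BY reading DESC LIMIT 4

Result:
id | location    | kind     | reading | battery
---+-------------+----------+---------+--------
5  | Roof        | pressure | 60.2    | 42     
2  | Lobby       | co2      | 35      | 7      
1  | Server-Room | temp     | 29.1    | 68     
3  | Roof        | sound    | 17.8    | 42     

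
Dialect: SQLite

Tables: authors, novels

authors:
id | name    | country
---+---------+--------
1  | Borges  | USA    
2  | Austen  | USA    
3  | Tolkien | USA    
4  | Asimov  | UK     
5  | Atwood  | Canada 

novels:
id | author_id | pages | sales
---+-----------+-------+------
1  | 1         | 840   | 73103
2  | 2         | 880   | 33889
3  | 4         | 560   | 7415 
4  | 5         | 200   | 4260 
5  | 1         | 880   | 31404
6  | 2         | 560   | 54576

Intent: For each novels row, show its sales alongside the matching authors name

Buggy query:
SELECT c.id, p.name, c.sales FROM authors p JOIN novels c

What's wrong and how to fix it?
Bug: Missing join condition: each novels row is matched to all authors rows instead of just its own

Fix: Add ON c.author_id = p.id to the JOIN

Corrected query:
SELECT c.id, p.name, c.sales FROM authors p JOIN novels c ON c.author_id = p.id

Result:
id | name   | sales
---+--------+------
1  | Borges | 73103
2  | Austen | 33889
3  | Asimov | 7415 
4  | Atwood | 4260 
5  | Borges | 31404
6  | Austen | 54576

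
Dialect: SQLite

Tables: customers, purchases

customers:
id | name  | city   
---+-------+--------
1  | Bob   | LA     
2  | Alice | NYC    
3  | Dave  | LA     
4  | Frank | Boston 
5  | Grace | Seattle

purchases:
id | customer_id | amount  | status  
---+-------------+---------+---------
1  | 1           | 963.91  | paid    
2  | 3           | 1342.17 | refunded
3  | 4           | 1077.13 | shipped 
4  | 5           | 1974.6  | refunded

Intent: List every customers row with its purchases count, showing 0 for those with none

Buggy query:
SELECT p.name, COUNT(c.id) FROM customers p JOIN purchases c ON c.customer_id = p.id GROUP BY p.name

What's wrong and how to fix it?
Bug: INNER JOIN drops customers rows that have no matching purchases rows

Fix: Switch to LEFT JOIN to retain unmatched parent rows

Corrected query:
SELECT p.name, COUNT(c.id) FROM customers p LEFT JOIN purchases c ON c.customer_id = p.id GROUP BY p.name

Result:
name  | COUNT(c.id)
------+------------
Alice | 0          
Bob   | 1          
Dave  | 1          
Frank | 1          
Grace | 1          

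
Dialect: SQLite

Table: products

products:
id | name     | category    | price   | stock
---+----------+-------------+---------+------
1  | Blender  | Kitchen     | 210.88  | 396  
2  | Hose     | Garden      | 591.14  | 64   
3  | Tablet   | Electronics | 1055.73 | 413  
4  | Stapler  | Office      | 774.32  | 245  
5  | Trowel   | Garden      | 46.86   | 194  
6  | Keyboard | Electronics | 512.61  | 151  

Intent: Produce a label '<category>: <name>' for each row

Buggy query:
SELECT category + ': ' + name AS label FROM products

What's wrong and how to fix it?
Bug: SQLite uses || for string concatenation; + coerces text to numbers (yielding 0)

Fix: Use the || operator for string concatenation

Corrected query:
SELECT category || ': ' || name AS label FROM products

Result:
label                
---------------------
Kitchen: Blender     
Garden: Hose         
Electronics: Tablet  
Office: Stapler      
Garden: Trowel       
Electronics: Keyboard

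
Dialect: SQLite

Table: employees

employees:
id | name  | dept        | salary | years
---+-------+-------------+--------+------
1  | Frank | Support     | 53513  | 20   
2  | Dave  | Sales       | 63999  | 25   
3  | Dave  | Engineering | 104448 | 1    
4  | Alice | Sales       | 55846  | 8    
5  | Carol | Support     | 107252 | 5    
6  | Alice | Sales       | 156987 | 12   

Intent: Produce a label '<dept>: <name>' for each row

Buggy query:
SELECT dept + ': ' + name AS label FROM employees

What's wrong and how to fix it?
Bug: SQLite uses || for string concatenation; + coerces text to numbers (yielding 0)

Fix: Use the || operator for string concatenation

Corrected query:
SELECT dept || ': ' || name AS label FROM employees

Result:
label            
-----------------
Support: Frank   
Sales: Dave      
Engineering: Dave
Sales: Alice     
Support: Carol   
Sales: Alice     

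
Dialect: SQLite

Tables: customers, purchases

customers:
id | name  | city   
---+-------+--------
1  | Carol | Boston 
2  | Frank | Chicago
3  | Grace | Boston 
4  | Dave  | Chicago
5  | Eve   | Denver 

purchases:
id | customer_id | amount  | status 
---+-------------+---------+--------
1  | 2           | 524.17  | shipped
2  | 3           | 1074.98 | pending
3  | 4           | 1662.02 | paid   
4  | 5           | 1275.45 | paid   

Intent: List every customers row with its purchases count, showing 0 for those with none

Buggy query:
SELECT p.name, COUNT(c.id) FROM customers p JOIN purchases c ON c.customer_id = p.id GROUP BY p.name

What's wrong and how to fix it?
Bug: An inner join excludes parents with zero children

Fix: Switch to LEFT JOIN to retain unmatched parent rows

Corrected query:
SELECT p.name, COUNT(c.id) FROM customers p LEFT JOIN purchases c ON c.customer_id = p.id GROUP BY p.name

Result:
name  | COUNT(c.id)
------+------------
Carol | 0          
Dave  | 1          
Eve   | 1          
Frank | 1          
Grace | 1          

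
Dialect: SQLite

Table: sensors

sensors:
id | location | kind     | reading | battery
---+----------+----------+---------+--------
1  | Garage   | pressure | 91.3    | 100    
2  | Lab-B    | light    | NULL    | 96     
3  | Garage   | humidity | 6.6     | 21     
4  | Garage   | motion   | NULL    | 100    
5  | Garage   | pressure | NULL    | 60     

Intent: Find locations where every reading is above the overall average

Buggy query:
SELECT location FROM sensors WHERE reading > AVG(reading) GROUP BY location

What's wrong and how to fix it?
Bug: AVG() is an aggregate; it can't sit directly in WHERE

Fix: Compute the overall average in a scalar subquery and compare each group's MIN against it in HAVING

Corrected query:
SELECT location FROM sensors GROUP BY location HAVING MIN(reading) > (SELECT AVG(reading) FROM sensors)

Result:
(no rows)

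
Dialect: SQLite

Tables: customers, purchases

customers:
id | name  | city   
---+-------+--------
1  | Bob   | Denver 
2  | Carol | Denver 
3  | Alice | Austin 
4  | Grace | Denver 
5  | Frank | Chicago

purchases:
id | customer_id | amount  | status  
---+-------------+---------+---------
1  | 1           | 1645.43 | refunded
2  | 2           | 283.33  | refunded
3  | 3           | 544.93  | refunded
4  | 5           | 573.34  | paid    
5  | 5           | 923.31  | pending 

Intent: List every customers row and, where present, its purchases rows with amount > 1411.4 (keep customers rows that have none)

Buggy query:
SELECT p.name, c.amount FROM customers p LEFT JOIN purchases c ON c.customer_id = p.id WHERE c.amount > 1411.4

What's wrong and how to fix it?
Bug: Filtering c.amount in WHERE discards the NULL rows produced by LEFT JOIN, turning it into an inner join

Fix: Put 'c.amount > 1411.4' in the JOIN's ON clause instead of WHERE

Corrected query:
SELECT p.name, c.amount FROM customers p LEFT JOIN purchases c ON c.customer_id = p.id AND c.amount > 1411.4

Result:
name  | amount 
------+--------
Bob   | 1645.43
Carol | NULL   
Alice | NULL   
Grace | NULL   
Frank | NULL   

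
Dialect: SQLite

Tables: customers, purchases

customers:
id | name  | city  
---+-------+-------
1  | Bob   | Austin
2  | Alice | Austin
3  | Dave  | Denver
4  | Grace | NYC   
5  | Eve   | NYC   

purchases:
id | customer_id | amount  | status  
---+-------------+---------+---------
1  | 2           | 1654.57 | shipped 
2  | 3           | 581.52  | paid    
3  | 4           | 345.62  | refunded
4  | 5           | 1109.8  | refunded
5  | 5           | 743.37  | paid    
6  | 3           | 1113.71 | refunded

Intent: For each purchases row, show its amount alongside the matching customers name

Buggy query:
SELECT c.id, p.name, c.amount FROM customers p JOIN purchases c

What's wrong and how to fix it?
Bug: JOIN with no ON clause produces a cartesian product; every purchases row pairs with every customers row

Fix: Add ON c.customer_id = p.id to the JOIN

Corrected query:
SELECT c.id, p.name, c.amount FROM customers p JOIN purchases c ON c.customer_id = p.id

Result:
id | name  | amount 
---+-------+--------
1  | Alice | 1654.57
2  | Dave  | 581.52 
3  | Grace | 345.62 
4  | Eve   | 1109.8 
5  | Eve   | 743.37 
6  | Dave  | 1113.71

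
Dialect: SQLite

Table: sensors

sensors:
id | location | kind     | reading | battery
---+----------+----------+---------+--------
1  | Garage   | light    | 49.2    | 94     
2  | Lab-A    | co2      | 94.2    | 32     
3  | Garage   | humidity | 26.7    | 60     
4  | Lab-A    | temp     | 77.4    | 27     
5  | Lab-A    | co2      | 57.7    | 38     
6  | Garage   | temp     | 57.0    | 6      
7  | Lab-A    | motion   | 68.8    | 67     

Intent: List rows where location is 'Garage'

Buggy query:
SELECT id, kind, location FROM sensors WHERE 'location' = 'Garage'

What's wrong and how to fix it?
Bug: Single quotes denote string literals in SQL; the column name is being compared as a constant string

Fix: Reference the column as location without single quotes

Corrected query:
SELECT id, kind, location FROM sensors WHERE location = 'Garage'

Result:
id | kind     | location
---+----------+---------
1  | light    | Garage  
3  | humidity | Garage  
6  | temp     | Garage  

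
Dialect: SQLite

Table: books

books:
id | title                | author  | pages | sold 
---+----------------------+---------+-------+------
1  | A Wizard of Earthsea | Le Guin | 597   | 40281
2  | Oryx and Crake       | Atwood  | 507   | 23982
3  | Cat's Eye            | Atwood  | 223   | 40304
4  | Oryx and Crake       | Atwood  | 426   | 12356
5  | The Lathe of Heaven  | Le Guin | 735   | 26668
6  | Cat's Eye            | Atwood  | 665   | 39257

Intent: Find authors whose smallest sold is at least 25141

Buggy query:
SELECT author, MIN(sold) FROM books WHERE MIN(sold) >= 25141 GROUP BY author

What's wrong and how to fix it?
Bug: MIN() in WHERE is a misuse of aggregate

Fix: Replace WHERE with HAVING after the GROUP BY

Corrected query:
SELECT author, MIN(sold) FROM books GROUP BY author HAVING MIN(sold) >= 25141

Result:
author  | MIN(sold)
--------+----------
Le Guin | 26668    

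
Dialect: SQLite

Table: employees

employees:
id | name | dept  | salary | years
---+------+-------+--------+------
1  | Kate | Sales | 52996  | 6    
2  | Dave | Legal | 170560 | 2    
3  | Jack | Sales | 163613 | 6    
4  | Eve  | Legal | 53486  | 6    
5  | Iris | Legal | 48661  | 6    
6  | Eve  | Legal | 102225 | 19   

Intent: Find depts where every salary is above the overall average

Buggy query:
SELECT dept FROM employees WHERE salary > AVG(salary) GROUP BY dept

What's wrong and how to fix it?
Bug: AVG() is an aggregate; it can't sit directly in WHERE

Fix: Compute the overall average in a scalar subquery and compare each group's MIN against it in HAVING

Corrected query:
SELECT dept FROM employees GROUP BY dept HAVING MIN(salary) > (SELECT AVG(salary) FROM employees)

Result:
(no rows)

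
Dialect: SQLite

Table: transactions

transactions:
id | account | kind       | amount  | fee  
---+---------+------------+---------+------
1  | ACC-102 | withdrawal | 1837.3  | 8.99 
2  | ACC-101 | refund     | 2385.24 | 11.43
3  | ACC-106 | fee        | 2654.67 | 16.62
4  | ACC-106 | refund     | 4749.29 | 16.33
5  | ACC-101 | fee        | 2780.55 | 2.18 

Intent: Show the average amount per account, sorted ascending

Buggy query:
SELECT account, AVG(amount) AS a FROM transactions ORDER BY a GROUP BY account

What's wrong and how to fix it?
Bug: GROUP BY must precede ORDER BY

Fix: Move ORDER BY to the end, after GROUP BY

Corrected query:
SELECT account, AVG(amount) AS a FROM transactions GROUP BY account ORDER BY a

Result:
account | a       
--------+---------
ACC-102 | 1837.3  
ACC-101 | 2582.895
ACC-106 | 3701.98 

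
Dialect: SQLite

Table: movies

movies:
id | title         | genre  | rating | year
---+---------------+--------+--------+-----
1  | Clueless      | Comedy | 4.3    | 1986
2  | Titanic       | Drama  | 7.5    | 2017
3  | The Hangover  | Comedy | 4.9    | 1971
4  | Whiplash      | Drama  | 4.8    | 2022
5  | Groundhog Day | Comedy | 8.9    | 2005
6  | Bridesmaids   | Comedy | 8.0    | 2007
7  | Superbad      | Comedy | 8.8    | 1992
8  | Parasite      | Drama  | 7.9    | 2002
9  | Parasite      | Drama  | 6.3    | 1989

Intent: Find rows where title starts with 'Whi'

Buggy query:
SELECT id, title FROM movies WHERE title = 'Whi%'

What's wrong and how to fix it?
Bug: '=' compares the literal string including the % character; pattern matching needs LIKE

Fix: Use LIKE for wildcard pattern matching

Corrected query:
SELECT id, title FROM movies WHERE title LIKE 'Whi%'

Result:
id | title   
---+---------
4  | Whiplash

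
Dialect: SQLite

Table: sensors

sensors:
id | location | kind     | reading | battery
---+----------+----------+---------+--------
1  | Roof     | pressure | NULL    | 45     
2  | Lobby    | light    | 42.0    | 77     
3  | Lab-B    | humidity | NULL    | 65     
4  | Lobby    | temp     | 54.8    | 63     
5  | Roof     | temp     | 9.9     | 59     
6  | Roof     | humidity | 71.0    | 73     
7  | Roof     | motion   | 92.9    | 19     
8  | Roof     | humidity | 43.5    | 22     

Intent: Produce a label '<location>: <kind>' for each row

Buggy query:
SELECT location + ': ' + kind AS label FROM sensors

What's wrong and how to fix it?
Bug: SQLite uses || for string concatenation; + coerces text to numbers (yielding 0)

Fix: Use the || operator for string concatenation

Corrected query:
SELECT location || ': ' || kind AS label FROM sensors

Result:
label          
---------------
Roof: pressure 
Lobby: light   
Lab-B: humidity
Lobby: temp    
Roof: temp     
Roof: humidity 
Roof: motion   
Roof: humidity 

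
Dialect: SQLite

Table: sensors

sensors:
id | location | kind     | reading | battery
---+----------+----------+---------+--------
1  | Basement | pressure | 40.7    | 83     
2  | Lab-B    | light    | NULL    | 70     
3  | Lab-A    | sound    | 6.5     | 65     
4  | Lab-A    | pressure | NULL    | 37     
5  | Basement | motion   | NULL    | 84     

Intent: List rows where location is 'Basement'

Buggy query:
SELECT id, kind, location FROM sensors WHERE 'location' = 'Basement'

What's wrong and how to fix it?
Bug: 'location' in single quotes is a string literal, not the column; the comparison is literal-vs-literal and never true

Fix: Reference the column as location without single quotes

Corrected query:
SELECT id, kind, location FROM sensors WHERE location = 'Basement'

Result:
id | kind     | location
---+----------+---------
1  | pressure | Basement
5  | motion   | Basement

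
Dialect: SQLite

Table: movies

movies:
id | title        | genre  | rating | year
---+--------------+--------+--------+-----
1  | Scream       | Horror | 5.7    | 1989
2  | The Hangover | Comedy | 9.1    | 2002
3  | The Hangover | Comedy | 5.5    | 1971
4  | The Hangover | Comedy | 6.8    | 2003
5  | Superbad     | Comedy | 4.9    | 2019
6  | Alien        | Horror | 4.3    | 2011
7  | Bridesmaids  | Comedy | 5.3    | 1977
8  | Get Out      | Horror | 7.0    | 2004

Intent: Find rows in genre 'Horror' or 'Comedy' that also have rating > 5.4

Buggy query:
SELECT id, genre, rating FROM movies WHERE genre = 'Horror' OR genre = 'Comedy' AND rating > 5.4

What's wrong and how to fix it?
Bug: Without parentheses, AND is evaluated before OR, so the rating filter only applies to the 'Comedy' branch

Fix: Add parentheses around the OR so the AND applies to both alternatives

Corrected query:
SELECT id, genre, rating FROM movies WHERE (genre = 'Horror' OR genre = 'Comedy') AND rating > 5.4

Result:
id | genre  | rating
---+--------+-------
1  | Horror | 5.7   
2  | Comedy | 9.1   
3  | Comedy | 5.5   
4  | Comedy | 6.8   
8  | Horror | 7     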